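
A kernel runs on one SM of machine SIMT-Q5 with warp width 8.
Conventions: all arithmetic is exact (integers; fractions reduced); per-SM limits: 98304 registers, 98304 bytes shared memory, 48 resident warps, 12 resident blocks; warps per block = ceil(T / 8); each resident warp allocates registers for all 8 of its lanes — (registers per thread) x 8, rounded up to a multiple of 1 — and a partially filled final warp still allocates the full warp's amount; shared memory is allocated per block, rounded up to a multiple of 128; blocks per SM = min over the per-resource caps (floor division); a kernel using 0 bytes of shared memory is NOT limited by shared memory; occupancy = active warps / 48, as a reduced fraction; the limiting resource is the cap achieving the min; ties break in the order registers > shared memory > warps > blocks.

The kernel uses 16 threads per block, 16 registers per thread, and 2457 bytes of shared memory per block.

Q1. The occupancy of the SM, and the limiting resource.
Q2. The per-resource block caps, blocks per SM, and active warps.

Answer: occupancy 1/2, limited by blocks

registers: 384 blocks
shared memory: 38 blocks
warps: 24 blocks
blocks: 12 blocks

Answer: 12 blocks, 24 active warps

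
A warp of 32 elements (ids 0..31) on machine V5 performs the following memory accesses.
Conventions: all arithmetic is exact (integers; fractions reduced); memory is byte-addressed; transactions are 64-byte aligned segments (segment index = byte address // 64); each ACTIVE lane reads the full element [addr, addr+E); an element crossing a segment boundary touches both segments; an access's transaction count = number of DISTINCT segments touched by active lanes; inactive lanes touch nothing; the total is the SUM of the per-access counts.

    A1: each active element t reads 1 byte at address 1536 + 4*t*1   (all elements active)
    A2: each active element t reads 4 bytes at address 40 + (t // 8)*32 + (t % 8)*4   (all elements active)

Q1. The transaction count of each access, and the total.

A1: 2 transactions
A2: 3 transactions

Answer: 2,3; total 5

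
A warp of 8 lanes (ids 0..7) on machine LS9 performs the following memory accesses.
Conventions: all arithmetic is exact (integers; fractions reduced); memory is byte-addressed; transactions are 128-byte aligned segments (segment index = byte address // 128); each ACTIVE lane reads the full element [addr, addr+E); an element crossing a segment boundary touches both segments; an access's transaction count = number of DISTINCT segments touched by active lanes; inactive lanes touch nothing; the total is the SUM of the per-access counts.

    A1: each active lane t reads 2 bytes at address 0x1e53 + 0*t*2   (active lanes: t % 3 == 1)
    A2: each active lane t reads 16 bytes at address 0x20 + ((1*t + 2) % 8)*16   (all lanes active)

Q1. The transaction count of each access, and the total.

A1: 1 transaction
A2: 2 transactions

Answer: 1,2; total 3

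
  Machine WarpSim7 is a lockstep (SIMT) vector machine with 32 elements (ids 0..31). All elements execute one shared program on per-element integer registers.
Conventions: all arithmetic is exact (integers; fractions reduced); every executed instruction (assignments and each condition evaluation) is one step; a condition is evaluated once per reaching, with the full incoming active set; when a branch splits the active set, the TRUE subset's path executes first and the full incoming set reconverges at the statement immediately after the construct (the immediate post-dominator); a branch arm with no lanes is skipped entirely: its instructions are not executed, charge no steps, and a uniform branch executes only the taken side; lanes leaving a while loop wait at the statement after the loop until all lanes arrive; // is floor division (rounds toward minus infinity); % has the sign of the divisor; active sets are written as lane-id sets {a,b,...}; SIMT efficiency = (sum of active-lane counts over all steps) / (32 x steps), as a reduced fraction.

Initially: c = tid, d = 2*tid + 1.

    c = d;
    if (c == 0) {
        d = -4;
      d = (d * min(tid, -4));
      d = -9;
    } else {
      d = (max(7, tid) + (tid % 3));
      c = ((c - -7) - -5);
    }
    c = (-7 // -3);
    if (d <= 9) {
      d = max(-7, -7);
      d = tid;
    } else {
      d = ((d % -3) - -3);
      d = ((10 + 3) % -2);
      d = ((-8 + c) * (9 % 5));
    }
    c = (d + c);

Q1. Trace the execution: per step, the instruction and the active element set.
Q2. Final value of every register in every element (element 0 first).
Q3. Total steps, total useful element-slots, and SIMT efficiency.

step 0: c <- d                       {0,1,2,3,4,5,6,7,8,9,10,11,12,13,14,15,16,17,18,19,20,21,22,23,24,25,26,27,28,29,30,31}
step 1: eval (c == 0)                {0,1,2,3,4,5,6,7,8,9,10,11,12,13,14,15,16,17,18,19,20,21,22,23,24,25,26,27,28,29,30,31}
step 2: d <- (max(7, tid) + (tid % 3)) {0,1,2,3,4,5,6,7,8,9,10,11,12,13,14,15,16,17,18,19,20,21,22,23,24,25,26,27,28,29,30,31}
step 3: c <- ((c - -7) - -5)         {0,1,2,3,4,5,6,7,8,9,10,11,12,13,14,15,16,17,18,19,20,21,22,23,24,25,26,27,28,29,30,31}
step 4: c <- (-7 // -3)              {0,1,2,3,4,5,6,7,8,9,10,11,12,13,14,15,16,17,18,19,20,21,22,23,24,25,26,27,28,29,30,31}
step 5: eval (d <= 9)                {0,1,2,3,4,5,6,7,8,9,10,11,12,13,14,15,16,17,18,19,20,21,22,23,24,25,26,27,28,29,30,31}
step 6: d <- max(-7, -7)             {0,1,2,3,4,5,6,7,9}
step 7: d <- tid                     {0,1,2,3,4,5,6,7,9}
step 8: d <- ((d % -3) - -3)         {8,10,11,12,13,14,15,16,17,18,19,20,21,22,23,24,25,26,27,28,29,30,31}
step 9: d <- ((10 + 3) % -2)         {8,10,11,12,13,14,15,16,17,18,19,20,21,22,23,24,25,26,27,28,29,30,31}
step 10: d <- ((-8 + c) * (9 % 5))    {8,10,11,12,13,14,15,16,17,18,19,20,21,22,23,24,25,26,27,28,29,30,31}
step 11: c <- (d + c)                 {0,1,2,3,4,5,6,7,8,9,10,11,12,13,14,15,16,17,18,19,20,21,22,23,24,25,26,27,28,29,30,31}

Answer: 12 steps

c: 2,3,4,5,6,7,8,9,-22,11,-22,-22,-22,-22,-22,-22,-22,-22,-22,-22,-22,-22,-22,-22,-22,-22,-22,-22,-22,-22,-22,-22
d: 0,1,2,3,4,5,6,7,-24,9,-24,-24,-24,-24,-24,-24,-24,-24,-24,-24,-24,-24,-24,-24,-24,-24,-24,-24,-24,-24,-24,-24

steps = 12; useful = 311; efficiency = 311/384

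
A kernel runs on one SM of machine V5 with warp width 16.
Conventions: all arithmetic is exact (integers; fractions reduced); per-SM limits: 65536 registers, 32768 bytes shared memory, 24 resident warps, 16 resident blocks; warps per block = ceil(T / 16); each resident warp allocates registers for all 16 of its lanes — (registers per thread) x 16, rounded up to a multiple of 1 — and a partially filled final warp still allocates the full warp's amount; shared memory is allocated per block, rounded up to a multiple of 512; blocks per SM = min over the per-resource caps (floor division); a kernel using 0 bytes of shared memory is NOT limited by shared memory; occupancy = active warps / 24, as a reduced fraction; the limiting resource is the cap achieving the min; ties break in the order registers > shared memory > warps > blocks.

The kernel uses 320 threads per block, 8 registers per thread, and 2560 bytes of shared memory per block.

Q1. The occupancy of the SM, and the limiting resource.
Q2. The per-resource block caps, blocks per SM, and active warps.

Answer: occupancy 5/6, limited by warps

registers: 25 blocks
shared memory: 12 blocks
warps: 1 block
blocks: 16 blocks

Answer: 1 block, 20 active warps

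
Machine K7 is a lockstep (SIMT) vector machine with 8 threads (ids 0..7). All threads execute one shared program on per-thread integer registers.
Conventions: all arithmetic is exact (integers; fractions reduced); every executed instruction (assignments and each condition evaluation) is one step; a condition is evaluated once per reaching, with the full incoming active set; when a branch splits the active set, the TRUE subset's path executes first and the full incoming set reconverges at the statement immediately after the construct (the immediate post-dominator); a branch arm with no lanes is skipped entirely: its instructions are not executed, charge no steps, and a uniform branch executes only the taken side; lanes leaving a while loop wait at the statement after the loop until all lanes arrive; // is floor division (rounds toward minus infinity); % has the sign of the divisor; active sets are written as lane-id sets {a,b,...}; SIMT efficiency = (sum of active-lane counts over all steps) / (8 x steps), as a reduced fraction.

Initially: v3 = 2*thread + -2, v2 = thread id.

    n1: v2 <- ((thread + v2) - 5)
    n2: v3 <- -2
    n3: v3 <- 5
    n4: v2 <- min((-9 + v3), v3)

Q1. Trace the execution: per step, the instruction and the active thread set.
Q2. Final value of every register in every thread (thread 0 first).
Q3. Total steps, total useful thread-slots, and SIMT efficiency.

step 0: v2 <- ((thread + v2) - 5)    {0,1,2,3,4,5,6,7}
step 1: v3 <- -2                     {0,1,2,3,4,5,6,7}
step 2: v3 <- 5                      {0,1,2,3,4,5,6,7}
step 3: v2 <- min((-9 + v3), v3)     {0,1,2,3,4,5,6,7}

Answer: 4 steps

v3: 5,5,5,5,5,5,5,5
v2: -4,-4,-4,-4,-4,-4,-4,-4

steps = 4; useful = 32; efficiency = 32/32 = 1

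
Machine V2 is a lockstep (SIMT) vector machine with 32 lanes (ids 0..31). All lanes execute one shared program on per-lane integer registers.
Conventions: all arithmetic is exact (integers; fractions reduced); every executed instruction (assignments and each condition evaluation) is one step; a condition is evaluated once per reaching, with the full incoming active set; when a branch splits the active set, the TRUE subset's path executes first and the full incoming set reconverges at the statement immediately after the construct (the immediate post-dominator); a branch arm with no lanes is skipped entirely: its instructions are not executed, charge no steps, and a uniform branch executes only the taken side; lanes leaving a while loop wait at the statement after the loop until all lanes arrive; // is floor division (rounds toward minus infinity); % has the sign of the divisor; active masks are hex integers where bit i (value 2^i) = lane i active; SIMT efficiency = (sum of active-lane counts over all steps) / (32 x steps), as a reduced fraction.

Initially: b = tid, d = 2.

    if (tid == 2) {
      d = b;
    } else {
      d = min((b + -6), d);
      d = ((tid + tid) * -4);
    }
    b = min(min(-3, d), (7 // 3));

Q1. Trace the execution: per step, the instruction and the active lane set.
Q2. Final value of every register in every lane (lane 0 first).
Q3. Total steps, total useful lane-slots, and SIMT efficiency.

step 0: eval (tid == 2)              0xffffffff
step 1: d <- b                       0x00000004
step 2: d <- min((b + -6), d)        0xfffffffb
step 3: d <- ((tid + tid) * -4)      0xfffffffb
step 4: b <- min(min(-3, d), (7 // 3)) 0xffffffff

Answer: 5 steps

b: -3,-8,-3,-24,-32,-40,-48,-56,-64,-72,-80,-88,-96,-104,-112,-120,-128,-136,-144,-152,-160,-168,-176,-184,-192,-200,-208,-216,-224,-232,-240,-248
d: 0,-8,2,-24,-32,-40,-48,-56,-64,-72,-80,-88,-96,-104,-112,-120,-128,-136,-144,-152,-160,-168,-176,-184,-192,-200,-208,-216,-224,-232,-240,-248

steps = 5; useful = 127; efficiency = 127/160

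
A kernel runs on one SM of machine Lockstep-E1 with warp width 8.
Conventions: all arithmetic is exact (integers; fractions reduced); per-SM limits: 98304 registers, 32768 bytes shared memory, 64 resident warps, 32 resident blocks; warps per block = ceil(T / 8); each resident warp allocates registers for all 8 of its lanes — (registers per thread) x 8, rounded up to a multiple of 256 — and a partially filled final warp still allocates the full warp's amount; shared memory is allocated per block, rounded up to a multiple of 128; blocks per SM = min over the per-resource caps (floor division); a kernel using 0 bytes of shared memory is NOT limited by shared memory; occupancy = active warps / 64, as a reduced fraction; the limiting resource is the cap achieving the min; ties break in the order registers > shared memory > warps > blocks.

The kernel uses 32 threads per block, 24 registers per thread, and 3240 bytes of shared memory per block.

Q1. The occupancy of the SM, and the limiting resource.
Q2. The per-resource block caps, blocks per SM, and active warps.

Answer: occupancy 9/16, limited by shared memory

registers: 96 blocks
shared memory: 9 blocks
warps: 16 blocks
blocks: 32 blocks

Answer: 9 blocks, 36 active warps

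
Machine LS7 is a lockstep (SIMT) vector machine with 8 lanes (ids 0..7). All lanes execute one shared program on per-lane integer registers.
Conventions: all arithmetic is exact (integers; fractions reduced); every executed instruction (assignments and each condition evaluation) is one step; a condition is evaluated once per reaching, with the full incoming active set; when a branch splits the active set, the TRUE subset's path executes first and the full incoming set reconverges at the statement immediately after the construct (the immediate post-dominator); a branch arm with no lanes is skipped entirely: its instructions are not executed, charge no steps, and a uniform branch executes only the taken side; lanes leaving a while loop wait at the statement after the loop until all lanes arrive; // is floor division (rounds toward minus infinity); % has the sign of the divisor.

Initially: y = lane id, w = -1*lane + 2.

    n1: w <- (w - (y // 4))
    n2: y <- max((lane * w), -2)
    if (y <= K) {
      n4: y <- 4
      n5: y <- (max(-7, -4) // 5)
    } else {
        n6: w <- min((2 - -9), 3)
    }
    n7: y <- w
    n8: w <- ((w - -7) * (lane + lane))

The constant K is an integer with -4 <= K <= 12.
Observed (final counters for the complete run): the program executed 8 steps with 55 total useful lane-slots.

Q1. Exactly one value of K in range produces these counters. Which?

Answer: K = 0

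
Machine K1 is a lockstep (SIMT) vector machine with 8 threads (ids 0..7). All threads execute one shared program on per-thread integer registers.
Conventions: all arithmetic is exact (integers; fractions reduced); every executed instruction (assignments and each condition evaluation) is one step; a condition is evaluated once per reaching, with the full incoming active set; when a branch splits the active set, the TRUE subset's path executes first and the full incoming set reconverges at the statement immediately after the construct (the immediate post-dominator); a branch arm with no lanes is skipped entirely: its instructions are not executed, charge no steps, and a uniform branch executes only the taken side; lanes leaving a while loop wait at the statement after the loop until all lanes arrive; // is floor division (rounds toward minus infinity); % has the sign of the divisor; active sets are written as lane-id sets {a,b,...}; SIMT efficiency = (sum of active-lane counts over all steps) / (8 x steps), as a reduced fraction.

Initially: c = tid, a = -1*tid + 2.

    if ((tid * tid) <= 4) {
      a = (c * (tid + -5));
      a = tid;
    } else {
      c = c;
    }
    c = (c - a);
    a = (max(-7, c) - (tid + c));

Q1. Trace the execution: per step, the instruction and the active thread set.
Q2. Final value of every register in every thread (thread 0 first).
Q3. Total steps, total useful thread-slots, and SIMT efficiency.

step 0: eval ((tid * tid) <= 4)      {0,1,2,3,4,5,6,7}
step 1: a <- (c * (tid + -5))        {0,1,2}
step 2: a <- tid                     {0,1,2}
step 3: c <- c                       {3,4,5,6,7}
step 4: c <- (c - a)                 {0,1,2,3,4,5,6,7}
step 5: a <- (max(-7, c) - (tid + c)) {0,1,2,3,4,5,6,7}

Answer: 6 steps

c: 0,0,0,4,6,8,10,12
a: 0,-1,-2,-3,-4,-5,-6,-7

steps = 6; useful = 35; efficiency = 35/48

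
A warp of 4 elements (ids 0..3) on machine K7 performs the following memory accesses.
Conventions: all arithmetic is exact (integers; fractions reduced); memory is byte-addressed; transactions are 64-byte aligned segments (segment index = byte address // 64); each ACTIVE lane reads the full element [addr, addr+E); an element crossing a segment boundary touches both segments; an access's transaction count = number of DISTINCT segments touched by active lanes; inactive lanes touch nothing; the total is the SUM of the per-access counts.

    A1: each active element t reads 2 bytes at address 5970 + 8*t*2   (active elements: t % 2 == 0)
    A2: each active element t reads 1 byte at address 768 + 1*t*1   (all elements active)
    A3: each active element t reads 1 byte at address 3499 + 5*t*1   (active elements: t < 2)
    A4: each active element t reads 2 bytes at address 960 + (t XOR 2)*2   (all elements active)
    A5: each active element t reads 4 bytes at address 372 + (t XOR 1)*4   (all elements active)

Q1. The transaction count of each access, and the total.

A1: 1 transaction
A2: 1 transaction
A3: 1 transaction
A4: 1 transaction
A5: 2 transactions

Answer: 1,1,1,1,2; total 6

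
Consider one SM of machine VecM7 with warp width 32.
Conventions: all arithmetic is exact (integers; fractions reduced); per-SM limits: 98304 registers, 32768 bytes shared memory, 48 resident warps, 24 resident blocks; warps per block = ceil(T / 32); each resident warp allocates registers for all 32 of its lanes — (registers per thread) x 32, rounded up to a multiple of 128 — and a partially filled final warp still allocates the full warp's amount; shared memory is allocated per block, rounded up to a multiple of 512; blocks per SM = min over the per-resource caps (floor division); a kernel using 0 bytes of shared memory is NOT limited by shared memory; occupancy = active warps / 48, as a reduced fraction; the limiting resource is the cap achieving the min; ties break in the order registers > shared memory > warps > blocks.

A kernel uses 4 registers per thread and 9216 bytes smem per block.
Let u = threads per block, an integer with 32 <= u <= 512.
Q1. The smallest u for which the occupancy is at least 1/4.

Answer: u = 97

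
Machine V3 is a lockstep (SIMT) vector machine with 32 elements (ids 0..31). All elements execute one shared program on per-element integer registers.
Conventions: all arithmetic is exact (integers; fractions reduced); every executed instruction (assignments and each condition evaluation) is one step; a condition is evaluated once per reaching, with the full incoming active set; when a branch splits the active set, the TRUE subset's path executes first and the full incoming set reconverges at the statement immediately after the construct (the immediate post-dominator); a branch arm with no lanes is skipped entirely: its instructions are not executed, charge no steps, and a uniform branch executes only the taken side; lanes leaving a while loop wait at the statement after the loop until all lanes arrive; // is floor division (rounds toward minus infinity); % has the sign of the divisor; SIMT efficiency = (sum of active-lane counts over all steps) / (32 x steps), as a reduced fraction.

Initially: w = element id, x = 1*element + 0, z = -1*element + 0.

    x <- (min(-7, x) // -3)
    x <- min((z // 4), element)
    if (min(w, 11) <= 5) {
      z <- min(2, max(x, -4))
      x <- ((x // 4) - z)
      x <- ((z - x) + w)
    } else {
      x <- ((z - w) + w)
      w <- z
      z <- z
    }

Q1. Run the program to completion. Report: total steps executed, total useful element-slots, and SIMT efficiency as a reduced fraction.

Answer: 9 steps, 192 useful, 2/3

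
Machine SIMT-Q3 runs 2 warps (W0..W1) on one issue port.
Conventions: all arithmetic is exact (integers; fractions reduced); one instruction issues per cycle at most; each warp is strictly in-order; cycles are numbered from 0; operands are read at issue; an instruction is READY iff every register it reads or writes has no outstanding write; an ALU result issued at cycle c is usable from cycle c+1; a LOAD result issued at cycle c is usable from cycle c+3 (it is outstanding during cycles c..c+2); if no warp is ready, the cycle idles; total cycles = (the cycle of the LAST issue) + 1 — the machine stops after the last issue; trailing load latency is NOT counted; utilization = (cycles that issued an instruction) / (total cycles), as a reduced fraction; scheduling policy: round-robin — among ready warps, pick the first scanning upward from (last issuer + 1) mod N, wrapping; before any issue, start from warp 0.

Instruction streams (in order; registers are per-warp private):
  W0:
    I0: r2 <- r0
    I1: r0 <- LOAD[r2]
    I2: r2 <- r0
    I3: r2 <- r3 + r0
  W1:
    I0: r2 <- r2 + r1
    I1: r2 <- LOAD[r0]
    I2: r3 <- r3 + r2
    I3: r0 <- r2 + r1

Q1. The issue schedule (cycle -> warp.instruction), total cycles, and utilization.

cycle 0: W0.I0
cycle 1: W1.I0
cycle 2: W0.I1
cycle 3: W1.I1
cycle 4: idle
cycle 5: W0.I2
cycle 6: W1.I2
cycle 7: W0.I3
cycle 8: W1.I3

Answer: 9 cycles, utilization 8/9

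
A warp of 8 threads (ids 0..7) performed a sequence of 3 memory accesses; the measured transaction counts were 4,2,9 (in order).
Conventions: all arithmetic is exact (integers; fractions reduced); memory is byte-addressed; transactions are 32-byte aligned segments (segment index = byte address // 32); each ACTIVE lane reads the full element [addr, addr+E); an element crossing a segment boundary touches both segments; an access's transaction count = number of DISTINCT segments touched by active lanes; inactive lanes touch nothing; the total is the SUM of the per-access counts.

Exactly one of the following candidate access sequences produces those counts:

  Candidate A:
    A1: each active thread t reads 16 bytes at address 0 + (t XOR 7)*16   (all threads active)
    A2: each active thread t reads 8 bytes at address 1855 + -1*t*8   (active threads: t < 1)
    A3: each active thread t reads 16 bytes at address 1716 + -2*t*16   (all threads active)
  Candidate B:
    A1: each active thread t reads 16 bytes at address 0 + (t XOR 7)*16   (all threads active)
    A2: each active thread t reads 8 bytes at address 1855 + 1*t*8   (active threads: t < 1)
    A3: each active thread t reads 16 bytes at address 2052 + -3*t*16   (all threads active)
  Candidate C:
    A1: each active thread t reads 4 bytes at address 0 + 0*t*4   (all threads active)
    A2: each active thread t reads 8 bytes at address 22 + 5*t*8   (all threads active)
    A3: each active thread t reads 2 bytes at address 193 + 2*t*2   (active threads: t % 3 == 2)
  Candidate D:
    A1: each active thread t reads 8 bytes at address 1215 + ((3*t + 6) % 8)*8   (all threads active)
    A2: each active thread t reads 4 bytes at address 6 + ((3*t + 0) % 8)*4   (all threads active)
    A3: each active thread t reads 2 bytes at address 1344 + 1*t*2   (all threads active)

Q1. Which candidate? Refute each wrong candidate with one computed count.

B: A3 gives 12 transactions, not 9
C: A1 gives 1 transaction, not 4
D: A1 gives 3 transactions, not 4
A: all counts match (4,2,9)

Answer: A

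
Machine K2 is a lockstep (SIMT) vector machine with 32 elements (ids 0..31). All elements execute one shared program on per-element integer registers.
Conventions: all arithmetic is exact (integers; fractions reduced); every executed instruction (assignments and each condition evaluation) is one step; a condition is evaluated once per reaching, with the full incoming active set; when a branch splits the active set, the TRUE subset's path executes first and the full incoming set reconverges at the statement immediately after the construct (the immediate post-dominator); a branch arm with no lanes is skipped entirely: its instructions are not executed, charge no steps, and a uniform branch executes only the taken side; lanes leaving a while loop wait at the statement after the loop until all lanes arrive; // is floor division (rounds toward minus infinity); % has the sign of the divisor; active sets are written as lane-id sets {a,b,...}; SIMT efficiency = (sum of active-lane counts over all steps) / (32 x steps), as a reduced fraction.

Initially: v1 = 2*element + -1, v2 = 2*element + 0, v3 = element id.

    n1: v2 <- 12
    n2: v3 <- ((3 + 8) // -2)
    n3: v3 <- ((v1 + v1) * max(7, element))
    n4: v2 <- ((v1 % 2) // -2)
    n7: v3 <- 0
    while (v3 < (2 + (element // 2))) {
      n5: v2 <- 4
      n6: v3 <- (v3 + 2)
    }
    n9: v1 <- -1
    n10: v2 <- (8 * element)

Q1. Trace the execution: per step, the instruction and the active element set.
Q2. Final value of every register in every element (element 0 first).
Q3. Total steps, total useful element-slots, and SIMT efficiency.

step 0: v2 <- 12                     {0,1,2,3,4,5,6,7,8,9,10,11,12,13,14,15,16,17,18,19,20,21,22,23,24,25,26,27,28,29,30,31}
step 1: v3 <- ((3 + 8) // -2)        {0,1,2,3,4,5,6,7,8,9,10,11,12,13,14,15,16,17,18,19,20,21,22,23,24,25,26,27,28,29,30,31}
step 2: v3 <- ((v1 + v1) * max(7, element)) {0,1,2,3,4,5,6,7,8,9,10,11,12,13,14,15,16,17,18,19,20,21,22,23,24,25,26,27,28,29,30,31}
step 3: v2 <- ((v1 % 2) // -2)       {0,1,2,3,4,5,6,7,8,9,10,11,12,13,14,15,16,17,18,19,20,21,22,23,24,25,26,27,28,29,30,31}
step 4: v3 <- 0                      {0,1,2,3,4,5,6,7,8,9,10,11,12,13,14,15,16,17,18,19,20,21,22,23,24,25,26,27,28,29,30,31}
step 5: eval (v3 < (2 + (element // 2))) {0,1,2,3,4,5,6,7,8,9,10,11,12,13,14,15,16,17,18,19,20,21,22,23,24,25,26,27,28,29,30,31}
step 6: v2 <- 4                      {0,1,2,3,4,5,6,7,8,9,10,11,12,13,14,15,16,17,18,19,20,21,22,23,24,25,26,27,28,29,30,31}
step 7: v3 <- (v3 + 2)               {0,1,2,3,4,5,6,7,8,9,10,11,12,13,14,15,16,17,18,19,20,21,22,23,24,25,26,27,28,29,30,31}
step 8: eval (v3 < (2 + (element // 2))) {0,1,2,3,4,5,6,7,8,9,10,11,12,13,14,15,16,17,18,19,20,21,22,23,24,25,26,27,28,29,30,31}
step 9: v2 <- 4                      {2,3,4,5,6,7,8,9,10,11,12,13,14,15,16,17,18,19,20,21,22,23,24,25,26,27,28,29,30,31}
step 10: v3 <- (v3 + 2)               {2,3,4,5,6,7,8,9,10,11,12,13,14,15,16,17,18,19,20,21,22,23,24,25,26,27,28,29,30,31}
step 11: eval (v3 < (2 + (element // 2))) {2,3,4,5,6,7,8,9,10,11,12,13,14,15,16,17,18,19,20,21,22,23,24,25,26,27,28,29,30,31}
step 12: v2 <- 4                      {6,7,8,9,10,11,12,13,14,15,16,17,18,19,20,21,22,23,24,25,26,27,28,29,30,31}
step 13: v3 <- (v3 + 2)               {6,7,8,9,10,11,12,13,14,15,16,17,18,19,20,21,22,23,24,25,26,27,28,29,30,31}
step 14: eval (v3 < (2 + (element // 2))) {6,7,8,9,10,11,12,13,14,15,16,17,18,19,20,21,22,23,24,25,26,27,28,29,30,31}
step 15: v2 <- 4                      {10,11,12,13,14,15,16,17,18,19,20,21,22,23,24,25,26,27,28,29,30,31}
step 16: v3 <- (v3 + 2)               {10,11,12,13,14,15,16,17,18,19,20,21,22,23,24,25,26,27,28,29,30,31}
step 17: eval (v3 < (2 + (element // 2))) {10,11,12,13,14,15,16,17,18,19,20,21,22,23,24,25,26,27,28,29,30,31}
step 18: v2 <- 4                      {14,15,16,17,18,19,20,21,22,23,24,25,26,27,28,29,30,31}
step 19: v3 <- (v3 + 2)               {14,15,16,17,18,19,20,21,22,23,24,25,26,27,28,29,30,31}
step 20: eval (v3 < (2 + (element // 2))) {14,15,16,17,18,19,20,21,22,23,24,25,26,27,28,29,30,31}
step 21: v2 <- 4                      {18,19,20,21,22,23,24,25,26,27,28,29,30,31}
step 22: v3 <- (v3 + 2)               {18,19,20,21,22,23,24,25,26,27,28,29,30,31}
step 23: eval (v3 < (2 + (element // 2))) {18,19,20,21,22,23,24,25,26,27,28,29,30,31}
step 24: v2 <- 4                      {22,23,24,25,26,27,28,29,30,31}
step 25: v3 <- (v3 + 2)               {22,23,24,25,26,27,28,29,30,31}
step 26: eval (v3 < (2 + (element // 2))) {22,23,24,25,26,27,28,29,30,31}
step 27: v2 <- 4                      {26,27,28,29,30,31}
step 28: v3 <- (v3 + 2)               {26,27,28,29,30,31}
step 29: eval (v3 < (2 + (element // 2))) {26,27,28,29,30,31}
step 30: v2 <- 4                      {30,31}
step 31: v3 <- (v3 + 2)               {30,31}
step 32: eval (v3 < (2 + (element // 2))) {30,31}
step 33: v1 <- -1                     {0,1,2,3,4,5,6,7,8,9,10,11,12,13,14,15,16,17,18,19,20,21,22,23,24,25,26,27,28,29,30,31}
step 34: v2 <- (8 * element)          {0,1,2,3,4,5,6,7,8,9,10,11,12,13,14,15,16,17,18,19,20,21,22,23,24,25,26,27,28,29,30,31}

Answer: 35 steps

v1: -1,-1,-1,-1,-1,-1,-1,-1,-1,-1,-1,-1,-1,-1,-1,-1,-1,-1,-1,-1,-1,-1,-1,-1,-1,-1,-1,-1,-1,-1,-1,-1
v2: 0,8,16,24,32,40,48,56,64,72,80,88,96,104,112,120,128,136,144,152,160,168,176,184,192,200,208,216,224,232,240,248
v3: 2,2,4,4,4,4,6,6,6,6,8,8,8,8,10,10,10,10,12,12,12,12,14,14,14,14,16,16,16,16,18,18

steps = 35; useful = 736; efficiency = 736/1120 = 23/35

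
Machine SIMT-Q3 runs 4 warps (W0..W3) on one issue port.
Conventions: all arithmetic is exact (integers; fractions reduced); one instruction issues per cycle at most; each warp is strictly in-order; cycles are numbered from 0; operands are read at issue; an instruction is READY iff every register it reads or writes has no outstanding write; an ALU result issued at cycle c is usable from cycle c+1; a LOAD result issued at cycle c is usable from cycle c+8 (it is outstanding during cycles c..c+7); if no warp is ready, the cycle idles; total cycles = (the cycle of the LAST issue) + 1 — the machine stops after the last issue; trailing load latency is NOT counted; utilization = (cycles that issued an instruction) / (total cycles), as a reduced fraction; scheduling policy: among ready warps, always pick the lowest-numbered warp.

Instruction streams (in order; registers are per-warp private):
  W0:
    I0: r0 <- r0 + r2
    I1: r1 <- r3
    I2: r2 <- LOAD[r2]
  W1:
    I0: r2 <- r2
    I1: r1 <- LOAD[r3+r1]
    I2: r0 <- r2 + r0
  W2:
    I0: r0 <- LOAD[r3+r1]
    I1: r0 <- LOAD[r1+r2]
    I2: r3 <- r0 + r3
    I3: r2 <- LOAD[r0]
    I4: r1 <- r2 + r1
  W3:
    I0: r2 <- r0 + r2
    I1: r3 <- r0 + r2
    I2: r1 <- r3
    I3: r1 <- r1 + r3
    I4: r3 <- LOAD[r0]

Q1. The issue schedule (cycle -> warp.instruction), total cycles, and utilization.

cycle 0: W0.I0
cycle 1: W0.I1
cycle 2: W0.I2
cycle 3: W1.I0
cycle 4: W1.I1
cycle 5: W1.I2
cycle 6: W2.I0
cycle 7: W3.I0
cycle 8: W3.I1
cycle 9: W3.I2
cycle 10: W3.I3
cycle 11: W3.I4
cycle 12: idle
cycle 13: idle
cycle 14: W2.I1
cycle 15: idle
cycle 16: idle
cycle 17: idle
cycle 18: idle
cycle 19: idle
cycle 20: idle
cycle 21: idle
cycle 22: W2.I2
cycle 23: W2.I3
cycle 24: idle
cycle 25: idle
cycle 26: idle
cycle 27: idle
cycle 28: idle
cycle 29: idle
cycle 30: idle
cycle 31: W2.I4

Answer: 32 cycles, utilization 1/2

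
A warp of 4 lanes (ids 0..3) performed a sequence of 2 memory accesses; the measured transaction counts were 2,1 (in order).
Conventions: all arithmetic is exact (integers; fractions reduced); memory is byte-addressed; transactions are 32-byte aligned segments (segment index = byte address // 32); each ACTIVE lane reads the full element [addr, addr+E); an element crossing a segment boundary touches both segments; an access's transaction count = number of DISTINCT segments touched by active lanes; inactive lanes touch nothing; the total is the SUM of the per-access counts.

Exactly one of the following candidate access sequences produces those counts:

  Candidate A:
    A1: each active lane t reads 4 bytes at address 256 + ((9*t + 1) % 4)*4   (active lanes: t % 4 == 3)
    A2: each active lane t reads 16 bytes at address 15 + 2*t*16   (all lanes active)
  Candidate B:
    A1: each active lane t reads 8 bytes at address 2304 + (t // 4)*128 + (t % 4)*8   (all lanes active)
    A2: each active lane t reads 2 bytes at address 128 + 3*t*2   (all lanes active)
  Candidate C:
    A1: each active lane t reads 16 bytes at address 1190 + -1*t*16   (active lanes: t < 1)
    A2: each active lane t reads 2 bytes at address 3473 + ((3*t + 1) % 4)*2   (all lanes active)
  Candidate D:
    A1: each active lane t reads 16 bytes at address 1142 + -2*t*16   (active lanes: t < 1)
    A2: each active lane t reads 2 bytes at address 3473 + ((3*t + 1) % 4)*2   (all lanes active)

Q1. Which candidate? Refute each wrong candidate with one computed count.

A: A1 gives 1 transaction, not 2
B: A1 gives 1 transaction, not 2
C: A1 gives 1 transaction, not 2
D: all counts match (2,1)

Answer: D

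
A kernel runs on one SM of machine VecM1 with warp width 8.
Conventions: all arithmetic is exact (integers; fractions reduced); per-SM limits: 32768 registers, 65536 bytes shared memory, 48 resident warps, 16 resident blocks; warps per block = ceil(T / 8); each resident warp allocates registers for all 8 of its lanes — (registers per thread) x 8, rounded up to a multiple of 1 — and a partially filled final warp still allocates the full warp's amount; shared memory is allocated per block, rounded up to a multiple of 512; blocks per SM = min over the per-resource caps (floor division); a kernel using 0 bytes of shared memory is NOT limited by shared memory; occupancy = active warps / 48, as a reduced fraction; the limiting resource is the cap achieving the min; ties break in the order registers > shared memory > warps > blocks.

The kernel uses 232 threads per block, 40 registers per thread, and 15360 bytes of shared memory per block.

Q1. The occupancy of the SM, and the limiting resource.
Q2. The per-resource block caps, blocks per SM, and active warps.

Answer: occupancy 29/48, limited by warps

registers: 3 blocks
shared memory: 4 blocks
warps: 1 block
blocks: 16 blocks

Answer: 1 block, 29 active warps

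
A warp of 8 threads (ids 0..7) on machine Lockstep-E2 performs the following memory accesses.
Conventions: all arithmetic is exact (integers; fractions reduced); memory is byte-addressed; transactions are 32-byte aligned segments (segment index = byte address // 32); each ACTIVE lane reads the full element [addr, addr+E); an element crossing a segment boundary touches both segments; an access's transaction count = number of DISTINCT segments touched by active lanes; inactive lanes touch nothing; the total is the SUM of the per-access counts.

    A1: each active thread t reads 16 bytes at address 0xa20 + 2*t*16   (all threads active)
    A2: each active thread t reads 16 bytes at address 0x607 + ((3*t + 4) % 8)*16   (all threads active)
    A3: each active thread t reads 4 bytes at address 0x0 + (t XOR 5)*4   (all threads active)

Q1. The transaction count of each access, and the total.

A1: 8 transactions
A2: 5 transactions
A3: 1 transaction

Answer: 8,5,1; total 14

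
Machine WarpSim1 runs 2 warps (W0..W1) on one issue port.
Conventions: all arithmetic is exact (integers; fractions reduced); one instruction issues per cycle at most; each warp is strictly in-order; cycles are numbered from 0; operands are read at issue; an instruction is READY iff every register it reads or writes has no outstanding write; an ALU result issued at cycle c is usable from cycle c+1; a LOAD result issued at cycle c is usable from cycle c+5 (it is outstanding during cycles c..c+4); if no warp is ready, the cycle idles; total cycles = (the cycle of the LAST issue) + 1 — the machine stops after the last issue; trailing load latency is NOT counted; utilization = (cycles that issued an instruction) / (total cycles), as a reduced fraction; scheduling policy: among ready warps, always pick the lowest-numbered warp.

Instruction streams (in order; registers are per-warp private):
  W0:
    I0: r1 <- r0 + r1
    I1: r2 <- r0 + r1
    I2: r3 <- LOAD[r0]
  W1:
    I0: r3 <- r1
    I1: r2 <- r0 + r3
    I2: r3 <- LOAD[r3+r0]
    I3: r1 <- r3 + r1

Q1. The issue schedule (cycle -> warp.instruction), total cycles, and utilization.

cycle 0: W0.I0
cycle 1: W0.I1
cycle 2: W0.I2
cycle 3: W1.I0
cycle 4: W1.I1
cycle 5: W1.I2
cycle 6: idle
cycle 7: idle
cycle 8: idle
cycle 9: idle
cycle 10: W1.I3

Answer: 11 cycles, utilization 7/11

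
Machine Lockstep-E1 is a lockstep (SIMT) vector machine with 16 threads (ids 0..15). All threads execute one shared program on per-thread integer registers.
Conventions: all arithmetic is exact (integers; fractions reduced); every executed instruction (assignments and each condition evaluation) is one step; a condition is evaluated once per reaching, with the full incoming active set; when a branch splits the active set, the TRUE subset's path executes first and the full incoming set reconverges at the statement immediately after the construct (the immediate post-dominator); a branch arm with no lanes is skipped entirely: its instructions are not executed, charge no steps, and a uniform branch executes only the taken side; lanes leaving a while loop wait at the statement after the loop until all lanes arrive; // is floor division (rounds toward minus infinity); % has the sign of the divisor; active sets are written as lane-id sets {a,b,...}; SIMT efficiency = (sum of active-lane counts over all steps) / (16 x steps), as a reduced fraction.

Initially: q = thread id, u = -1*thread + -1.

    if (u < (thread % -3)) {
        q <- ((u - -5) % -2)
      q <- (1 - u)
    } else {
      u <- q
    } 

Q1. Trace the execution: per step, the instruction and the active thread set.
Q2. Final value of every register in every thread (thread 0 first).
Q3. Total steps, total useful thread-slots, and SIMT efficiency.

step 0: eval (u < (thread % -3))     {0,1,2,3,4,5,6,7,8,9,10,11,12,13,14,15}
step 1: q <- ((u - -5) % -2)         {0,2,3,4,5,6,7,8,9,10,11,12,13,14,15}
step 2: q <- (1 - u)                 {0,2,3,4,5,6,7,8,9,10,11,12,13,14,15}
step 3: u <- q                       {1}

Answer: 4 steps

q: 2,1,4,5,6,7,8,9,10,11,12,13,14,15,16,17
u: -1,1,-3,-4,-5,-6,-7,-8,-9,-10,-11,-12,-13,-14,-15,-16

steps = 4; useful = 47; efficiency = 47/64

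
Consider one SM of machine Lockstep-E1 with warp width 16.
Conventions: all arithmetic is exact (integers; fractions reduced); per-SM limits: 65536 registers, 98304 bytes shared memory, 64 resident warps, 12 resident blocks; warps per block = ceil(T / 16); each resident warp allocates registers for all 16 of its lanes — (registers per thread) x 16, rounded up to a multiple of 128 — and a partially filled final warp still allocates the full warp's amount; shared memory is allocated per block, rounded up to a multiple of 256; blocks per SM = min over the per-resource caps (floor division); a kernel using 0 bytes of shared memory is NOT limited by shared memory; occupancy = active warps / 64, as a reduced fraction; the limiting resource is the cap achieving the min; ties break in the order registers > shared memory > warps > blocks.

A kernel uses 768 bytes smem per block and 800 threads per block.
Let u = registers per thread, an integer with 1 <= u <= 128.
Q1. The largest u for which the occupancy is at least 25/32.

Answer: u = 80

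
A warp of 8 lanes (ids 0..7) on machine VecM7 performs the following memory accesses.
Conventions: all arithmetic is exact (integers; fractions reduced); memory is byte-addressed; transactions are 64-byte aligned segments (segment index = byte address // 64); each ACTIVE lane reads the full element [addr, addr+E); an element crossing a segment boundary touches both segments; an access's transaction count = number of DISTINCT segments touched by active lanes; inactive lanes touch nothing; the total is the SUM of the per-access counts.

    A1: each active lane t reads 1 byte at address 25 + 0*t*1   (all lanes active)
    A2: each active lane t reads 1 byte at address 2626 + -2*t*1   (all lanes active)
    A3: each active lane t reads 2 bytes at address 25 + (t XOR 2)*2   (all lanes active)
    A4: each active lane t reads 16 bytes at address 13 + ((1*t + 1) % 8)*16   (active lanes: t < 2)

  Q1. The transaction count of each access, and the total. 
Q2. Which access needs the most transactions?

A1: 1 transaction
A2: 2 transactions
A3: 1 transaction
A4: 1 transaction

Answer: 1,2,1,1; total 5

Answer: A2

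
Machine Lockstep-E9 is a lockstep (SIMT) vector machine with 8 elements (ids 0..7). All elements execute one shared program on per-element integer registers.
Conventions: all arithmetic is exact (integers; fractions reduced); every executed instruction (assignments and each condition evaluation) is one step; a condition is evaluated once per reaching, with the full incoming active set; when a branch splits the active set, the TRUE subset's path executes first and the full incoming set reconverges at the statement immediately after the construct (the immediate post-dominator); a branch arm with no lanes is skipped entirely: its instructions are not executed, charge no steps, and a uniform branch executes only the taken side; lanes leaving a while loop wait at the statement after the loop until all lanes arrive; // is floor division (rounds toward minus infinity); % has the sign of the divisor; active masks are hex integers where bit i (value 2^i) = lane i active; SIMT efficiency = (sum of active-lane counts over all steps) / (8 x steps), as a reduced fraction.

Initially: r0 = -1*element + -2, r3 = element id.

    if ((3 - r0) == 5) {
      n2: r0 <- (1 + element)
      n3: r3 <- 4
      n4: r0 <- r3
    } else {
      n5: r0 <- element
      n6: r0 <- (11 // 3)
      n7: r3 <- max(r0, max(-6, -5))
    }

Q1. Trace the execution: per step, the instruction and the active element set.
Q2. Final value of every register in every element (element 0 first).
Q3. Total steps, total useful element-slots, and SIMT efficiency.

step 0: eval ((3 - r0) == 5)         0xff
step 1: r0 <- (1 + element)          0x01
step 2: r3 <- 4                      0x01
step 3: r0 <- r3                     0x01
step 4: r0 <- element                0xfe
step 5: r0 <- (11 // 3)              0xfe
step 6: r3 <- max(r0, max(-6, -5))   0xfe

Answer: 7 steps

r0: 4,3,3,3,3,3,3,3
r3: 4,3,3,3,3,3,3,3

steps = 7; useful = 32; efficiency = 32/56 = 4/7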